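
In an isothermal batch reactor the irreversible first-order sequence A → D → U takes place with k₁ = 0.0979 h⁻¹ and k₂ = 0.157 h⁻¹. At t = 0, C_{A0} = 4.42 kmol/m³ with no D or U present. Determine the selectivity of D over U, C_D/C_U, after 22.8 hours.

0.173

For first-order series with pure A initially, C_D(t) = k₁C_{A0}/(k₂−k₁)·(e^(−k₁t) − e^(−k₂t)).
e^(−k₁t) = e^(−0.0979×22.8) = e^(−2.232) = 0.1073; e^(−k₂t) = e^(−3.580) = 0.02789.
C_D = 0.0979×4.42/(0.157−0.0979) × (0.1073−0.02789) = 7.322×0.07941 = 0.5815 kmol/m³.
C_A = C_{A0}e^(−k₁t) = 0.4743 kmol/m³, so C_U = C_{A0}−C_A−C_D = 3.364 kmol/m³; C_D/C_U = 0.173.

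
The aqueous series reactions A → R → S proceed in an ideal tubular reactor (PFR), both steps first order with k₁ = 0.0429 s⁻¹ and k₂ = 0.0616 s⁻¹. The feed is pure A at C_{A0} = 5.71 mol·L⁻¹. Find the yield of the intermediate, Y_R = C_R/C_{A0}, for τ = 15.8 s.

0.298

The intermediate concentration in a first-order A→B→C sequence is C_R = k₁C_{A0}(e^(−k₁τ) − e^(−k₂τ))/(k₂−k₁).
e^(−k₁τ) = e^(−0.0429×15.8) = e^(−0.6778) = 0.5077; e^(−k₂τ) = e^(−0.9733) = 0.3778.
C_R = 0.0429×5.71/(0.0616−0.0429) × (0.5077−0.3778) = 13.10×0.1299 = 1.701 mol·L⁻¹.
Y_R = C_R/C_{A0} = 1.701/5.71 = 0.298.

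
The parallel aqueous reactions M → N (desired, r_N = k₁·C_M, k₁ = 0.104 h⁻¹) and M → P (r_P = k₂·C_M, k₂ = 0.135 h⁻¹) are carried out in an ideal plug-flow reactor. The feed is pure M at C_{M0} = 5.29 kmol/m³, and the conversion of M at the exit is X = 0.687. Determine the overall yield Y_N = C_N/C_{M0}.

C_M = C_{M0}(1−X) = 1.656 kmol/m³.
Both paths are first order in M, so the instantaneous fraction to N is constant: dC_N/d(−C_M) = k₁/(k₁+k₂) = 0.4351.
C_N = 0.4351·(C_{M0}−C_M) = 0.4351×3.634 = 1.58 kmol/m³.
Y_N = C_N/C_{M0} = 1.581/5.29 = 0.299.

0.299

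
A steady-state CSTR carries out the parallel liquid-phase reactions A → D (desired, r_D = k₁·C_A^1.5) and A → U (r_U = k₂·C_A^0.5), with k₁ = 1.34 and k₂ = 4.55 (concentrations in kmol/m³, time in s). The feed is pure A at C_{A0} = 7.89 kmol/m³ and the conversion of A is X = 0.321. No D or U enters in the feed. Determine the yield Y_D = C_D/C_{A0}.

0.196

Exit C_A = C_{A0}(1−X) = 7.89×0.679 = 5.357 kmol/m³.
Rates in a CSTR are evaluated at the outlet concentration: r_D = 1.34×5.357^1.5 = 16.62, r_U = 4.55×5.357^0.5 = 10.53.
Fraction of consumed A going to D: r_D/(r_D+r_U) = 0.6121.
C_D = 0.6121·C_{A0}·X = 0.6121×7.89×0.321 = 1.55 kmol/m³; Y_D = C_D/C_{A0} = 0.196.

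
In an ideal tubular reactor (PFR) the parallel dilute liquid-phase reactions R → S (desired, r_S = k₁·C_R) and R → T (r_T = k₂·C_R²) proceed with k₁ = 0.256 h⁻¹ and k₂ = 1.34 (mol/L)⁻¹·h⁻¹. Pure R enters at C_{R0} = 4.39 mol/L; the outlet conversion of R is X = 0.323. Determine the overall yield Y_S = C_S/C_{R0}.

0.0161

C_R = C_{R0}(1−X) = 2.972 mol/L.
Along a PFR/batch, dC_S/dC_R = −r_S/(r_S+r_T) = −k₁/(k₁+k₂·C_R).
Integrating from C_{R0} to C_R: C_S = (0.256/1.34)·ln[(0.256+1.34·4.39)/(0.256+1.34·2.97)] = 0.1910·ln(6.139/4.239) = 0.07076 mol/L.
Y_S = C_S/C_{R0} = 0.07076/4.39 = 0.0161.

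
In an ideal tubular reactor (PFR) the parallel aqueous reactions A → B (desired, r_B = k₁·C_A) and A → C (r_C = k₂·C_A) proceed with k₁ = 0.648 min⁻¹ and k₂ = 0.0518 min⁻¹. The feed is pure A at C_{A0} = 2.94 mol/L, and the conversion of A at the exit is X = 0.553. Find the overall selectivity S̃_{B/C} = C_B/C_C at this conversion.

12.5

C_A = C_{A0}(1−X) = 1.314 mol/L.
Both paths are first order in A, so the instantaneous fraction to B is constant: dC_B/d(−C_A) = k₁/(k₁+k₂) = 0.9260.
C_B = 0.9260·(C_{A0}−C_A) = 0.9260×1.626 = 1.51 mol/L.
C_C = (C_{A0}−C_A)−C_B = 0.1203 mol/L; S̃_{B/C} = 1.505/0.1203 = 12.5.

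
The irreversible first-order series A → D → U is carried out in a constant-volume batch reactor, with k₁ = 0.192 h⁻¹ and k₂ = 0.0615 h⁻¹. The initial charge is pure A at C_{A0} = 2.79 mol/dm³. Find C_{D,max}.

1.63 mol/dm³

At the optimum, C_{D,max}/C_{A0} = (k₁/k₂)^[k₂/(k₂−k₁)].
= (0.192/0.0615)^(0.0615/(0.0615−0.192)) = (3.122)^(-0.4713) = 0.5848.
C_{D,max} = 0.5848×2.79 = 1.63 mol/dm³.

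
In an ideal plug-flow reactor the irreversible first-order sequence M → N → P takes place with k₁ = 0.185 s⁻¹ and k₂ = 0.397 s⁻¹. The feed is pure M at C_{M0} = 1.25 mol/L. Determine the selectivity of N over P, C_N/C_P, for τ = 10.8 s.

0.140

Solving the coupled first-order balances gives C_N(τ) = [k₁/(k₂−k₁)]·C_{M0}·(e^(−k₁τ) − e^(−k₂τ)).
e^(−k₁τ) = e^(−0.185×10.8) = e^(−1.998) = 0.1356; e^(−k₂τ) = e^(−4.288) = 0.01374.
C_N = 0.185×1.25/(0.397−0.185) × (0.1356−0.01374) = 1.091×0.1219 = 0.1329 mol/L.
C_M = C_{M0}e^(−k₁τ) = 0.1695 mol/L, so C_P = C_{M0}−C_M−C_N = 0.9476 mol/L; C_N/C_P = 0.140.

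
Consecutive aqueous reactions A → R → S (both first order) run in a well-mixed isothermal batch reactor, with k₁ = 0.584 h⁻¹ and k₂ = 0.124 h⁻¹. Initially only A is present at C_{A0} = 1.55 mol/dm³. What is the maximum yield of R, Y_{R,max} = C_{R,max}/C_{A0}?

0.659

Evaluating C_R at t_opt = ln(k₂/k₁)/(k₂−k₁) gives C_{R,max}/C_{A0} = (k₁/k₂)^[k₂/(k₂−k₁)].
= (0.584/0.124)^(0.124/(0.124−0.584)) = (4.710)^(-0.2696) = 0.6585.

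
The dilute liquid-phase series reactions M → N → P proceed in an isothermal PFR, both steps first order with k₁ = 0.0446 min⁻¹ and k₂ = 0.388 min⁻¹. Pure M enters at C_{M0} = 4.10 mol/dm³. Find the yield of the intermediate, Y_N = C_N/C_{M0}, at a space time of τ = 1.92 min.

0.0576

Solving the coupled first-order balances gives C_N(τ) = [k₁/(k₂−k₁)]·C_{M0}·(e^(−k₁τ) − e^(−k₂τ)).
e^(−k₁τ) = e^(−0.0446×1.92) = e^(−0.08563) = 0.9179; e^(−k₂τ) = e^(−0.7450) = 0.4748.
C_N = 0.0446×4.10/(0.388−0.0446) × (0.9179−0.4748) = 0.5325×0.4432 = 0.2360 mol/dm³.
Y_N = C_N/C_{M0} = 0.2360/4.10 = 0.0576.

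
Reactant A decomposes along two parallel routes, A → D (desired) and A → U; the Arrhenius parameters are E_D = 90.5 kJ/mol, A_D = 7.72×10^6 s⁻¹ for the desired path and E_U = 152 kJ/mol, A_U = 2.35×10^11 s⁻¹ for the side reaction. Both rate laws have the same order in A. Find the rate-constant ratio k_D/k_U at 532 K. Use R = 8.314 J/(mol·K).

Since both paths have the same order in A, the concentration cancels and S_{D/U} = k_D/k_U = (A_D/A_U)·exp[(E_U−E_D)/(RT)].
(E_U−E_D)/(RT) = (152−90.5)×10³/(8.314×532) = 61500/4423 = 13.90.
k_D/k_U = (7.72×10^6/2.35×10^11)·exp(13.90) = 3.285×10^-5 × 1.093×10^6 = 35.9.
Since E_D < E_U, lowering the temperature improves selectivity toward D.

35.9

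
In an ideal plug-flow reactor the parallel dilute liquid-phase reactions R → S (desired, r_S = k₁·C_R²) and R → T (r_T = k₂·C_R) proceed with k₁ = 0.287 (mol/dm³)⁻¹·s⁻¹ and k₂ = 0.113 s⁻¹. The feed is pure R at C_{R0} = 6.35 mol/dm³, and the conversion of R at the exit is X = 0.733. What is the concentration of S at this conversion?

4.19 mol/dm³

C_R = C_{R0}(1−X) = 1.695 mol/dm³.
Along a PFR/batch, dC_T/dC_R = −r_T/(r_S+r_T) = −k₂/(k₂+k₁·C_R).
Integrating from C_{R0} to C_R: C_T = (0.113/0.287)·ln[(0.113+0.287·6.35)/(0.113+0.287·1.70)] = 0.3937·ln(1.935/0.5996) = 0.4614 mol/dm³.
Then C_S = (C_{R0}−C_R) − C_T = 4.655 − 0.4614 = 4.193 mol/dm³.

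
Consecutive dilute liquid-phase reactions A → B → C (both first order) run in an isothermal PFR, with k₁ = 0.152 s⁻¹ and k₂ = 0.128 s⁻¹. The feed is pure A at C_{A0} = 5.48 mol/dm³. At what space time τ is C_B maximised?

7.16 s

For first-order series the maximum of C_B occurs at τ_opt = ln(k₂/k₁)/(k₂−k₁).
= ln(0.128/0.152)/(0.128−0.152) = ln(0.8421)/-0.02400 = -0.1719/-0.02400 = 7.16 s.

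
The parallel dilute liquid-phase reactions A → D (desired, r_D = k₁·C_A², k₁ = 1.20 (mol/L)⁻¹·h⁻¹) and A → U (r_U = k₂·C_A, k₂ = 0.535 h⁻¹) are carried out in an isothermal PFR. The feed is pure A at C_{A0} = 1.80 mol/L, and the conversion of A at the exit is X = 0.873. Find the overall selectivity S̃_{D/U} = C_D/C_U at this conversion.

1.93

C_A = C_{A0}(1−X) = 0.2286 mol/L.
Along a PFR/batch, dC_U/dC_A = −r_U/(r_D+r_U) = −k₂/(k₂+k₁·C_A).
Integrating from C_{A0} to C_A: C_U = (0.535/1.20)·ln[(0.535+1.20·1.80)/(0.535+1.20·0.229)] = 0.4458·ln(2.695/0.8093) = 0.5363 mol/L.
Then C_D = (C_{A0}−C_A) − C_U = 1.571 − 0.5363 = 1.035 mol/L.
S̃_{D/U} = C_D/C_U = 1.035/0.5363 = 1.93.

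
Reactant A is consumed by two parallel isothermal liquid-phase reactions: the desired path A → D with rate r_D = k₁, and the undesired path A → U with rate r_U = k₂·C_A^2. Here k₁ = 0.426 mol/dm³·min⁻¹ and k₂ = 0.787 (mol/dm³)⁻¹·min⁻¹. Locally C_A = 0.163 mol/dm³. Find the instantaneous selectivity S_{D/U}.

20.4

S_{D/U} = r_D/r_U = (k₁)/(k₂·C_A^2) = (k₁/k₂)·C_A^-2.
= (0.426) / (0.787×0.1630^2) = 0.4260/0.02091 = 20.4.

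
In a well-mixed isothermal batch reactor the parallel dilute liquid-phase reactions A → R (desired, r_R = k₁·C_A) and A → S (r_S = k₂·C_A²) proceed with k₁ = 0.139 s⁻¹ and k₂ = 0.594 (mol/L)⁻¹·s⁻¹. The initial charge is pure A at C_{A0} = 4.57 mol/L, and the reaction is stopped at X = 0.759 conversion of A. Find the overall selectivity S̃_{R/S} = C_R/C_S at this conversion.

0.0945

C_A = C_{A0}(1−X) = 1.101 mol/L.
Along a PFR/batch, dC_R/dC_A = −r_R/(r_R+r_S) = −k₁/(k₁+k₂·C_A).
Integrating from C_{A0} to C_A: C_R = (0.139/0.594)·ln[(0.139+0.594·4.57)/(0.139+0.594·1.10)] = 0.2340·ln(2.854/0.7932) = 0.2996 mol/L.
C_S = (C_{A0}−C_A)−C_R = 3.169 mol/L; S̃_{R/S} = 0.2996/3.169 = 0.0945.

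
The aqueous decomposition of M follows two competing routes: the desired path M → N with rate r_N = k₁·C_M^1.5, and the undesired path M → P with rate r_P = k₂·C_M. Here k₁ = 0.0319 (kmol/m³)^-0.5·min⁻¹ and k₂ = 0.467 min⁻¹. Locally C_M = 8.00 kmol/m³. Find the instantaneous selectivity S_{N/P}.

0.193

S_{N/P} = r_N/r_P = (k₁·C_M^1.5)/(k₂·C_M) = (k₁/k₂)·C_M^0.5.
= (0.0319×8.000^1.5) / (0.467×8.000) = 0.7218/3.736 = 0.193.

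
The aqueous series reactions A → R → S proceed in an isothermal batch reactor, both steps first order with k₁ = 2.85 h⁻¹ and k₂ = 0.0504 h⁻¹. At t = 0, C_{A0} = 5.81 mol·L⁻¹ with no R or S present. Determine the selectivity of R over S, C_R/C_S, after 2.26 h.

For first-order series with pure A initially, C_R(t) = k₁C_{A0}/(k₂−k₁)·(e^(−k₁t) − e^(−k₂t)).
e^(−k₁t) = e^(−2.85×2.26) = e^(−6.441) = 0.001595; e^(−k₂t) = e^(−0.1139) = 0.8923.
C_R = 2.85×5.81/(0.0504−2.85) × (0.001595−0.8923) = (-5.915)×(-0.8907) = 5.268 mol·L⁻¹.
C_A = C_{A0}e^(−k₁t) = 0.009266 mol·L⁻¹, so C_S = C_{A0}−C_A−C_R = 0.5323 mol·L⁻¹; C_R/C_S = 9.90.

9.90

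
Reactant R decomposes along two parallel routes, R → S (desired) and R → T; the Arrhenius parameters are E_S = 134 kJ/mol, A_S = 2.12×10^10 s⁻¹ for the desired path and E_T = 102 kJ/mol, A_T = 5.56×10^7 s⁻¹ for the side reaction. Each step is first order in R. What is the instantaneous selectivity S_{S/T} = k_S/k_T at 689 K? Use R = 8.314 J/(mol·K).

1.43

k_S/k_T = (A_S/A_T)·exp[−(E_S−E_T)/(RT)] = (A_S/A_T)·exp[(E_T−E_S)/(RT)].
(E_T−E_S)/(RT) = (102−134)×10³/(8.314×689) = -32000/5728 = -5.586.
k_S/k_T = (2.12×10^10/5.56×10^7)·exp(-5.586) = 381.3 × 0.003749 = 1.43.
Since E_S > E_T, raising the temperature improves selectivity toward S.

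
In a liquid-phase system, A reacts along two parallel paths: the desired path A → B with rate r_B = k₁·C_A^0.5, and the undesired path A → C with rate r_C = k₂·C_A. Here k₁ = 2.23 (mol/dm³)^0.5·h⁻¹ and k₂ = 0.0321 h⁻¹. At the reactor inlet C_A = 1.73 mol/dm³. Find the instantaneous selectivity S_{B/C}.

52.8

S_{B/C} = r_B/r_C = (k₁·C_A^0.5)/(k₂·C_A) = (k₁/k₂)·C_A^-0.5.
= (2.23×1.730^0.5) / (0.0321×1.730) = 2.933/0.05553 = 52.8.
The undesired path is higher order in A, so low C_A (CSTR or dilute feed) favours B.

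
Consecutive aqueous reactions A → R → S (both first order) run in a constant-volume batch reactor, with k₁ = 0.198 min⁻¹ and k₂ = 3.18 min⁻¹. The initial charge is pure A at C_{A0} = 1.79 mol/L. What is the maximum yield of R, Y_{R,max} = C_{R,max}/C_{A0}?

Evaluating C_R at t_opt = ln(k₂/k₁)/(k₂−k₁) gives C_{R,max}/C_{A0} = (k₁/k₂)^[k₂/(k₂−k₁)].
= (0.198/3.18)^(3.18/(3.18−0.198)) = (0.06226)^(1.066) = 0.05178.

0.0518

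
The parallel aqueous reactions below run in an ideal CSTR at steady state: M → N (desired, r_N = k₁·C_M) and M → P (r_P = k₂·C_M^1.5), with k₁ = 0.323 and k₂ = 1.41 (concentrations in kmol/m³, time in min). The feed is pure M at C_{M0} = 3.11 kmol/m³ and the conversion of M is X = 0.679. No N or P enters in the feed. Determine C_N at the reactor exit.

0.394 kmol/m³

Exit C_M = C_{M0}(1−X) = 3.11×0.321 = 0.9983 kmol/m³.
Rates in a CSTR are evaluated at the outlet concentration: r_N = 0.323×0.9983 = 0.3225, r_P = 1.41×0.9983^1.5 = 1.406.
Fraction of consumed M going to N: r_N/(r_N+r_P) = 0.1865.
C_N = 0.1865·C_{M0}·X = 0.1865×3.11×0.679 = 0.394 kmol/m³.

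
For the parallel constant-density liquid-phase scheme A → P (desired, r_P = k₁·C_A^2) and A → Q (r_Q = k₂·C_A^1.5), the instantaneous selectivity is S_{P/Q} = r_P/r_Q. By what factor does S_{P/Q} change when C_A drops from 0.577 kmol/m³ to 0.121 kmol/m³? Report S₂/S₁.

S_{P/Q} = (k₁/k₂)·C_A^0.5, so S₂/S₁ = (C_{A,2}/C_{A,1})^0.5.
= (0.121/0.577)^0.5 = (0.2097)^0.5 = 0.458.

0.458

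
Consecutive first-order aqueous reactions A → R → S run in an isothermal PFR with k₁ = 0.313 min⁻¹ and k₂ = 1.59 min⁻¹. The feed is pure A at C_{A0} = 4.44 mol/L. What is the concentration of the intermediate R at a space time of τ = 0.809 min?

Solving the coupled first-order balances gives C_R(τ) = [k₁/(k₂−k₁)]·C_{A0}·(e^(−k₁τ) − e^(−k₂τ)).
e^(−k₁τ) = e^(−0.313×0.809) = e^(−0.2532) = 0.7763; e^(−k₂τ) = e^(−1.286) = 0.2763.
C_R = 0.313×4.44/(1.59−0.313) × (0.7763−0.2763) = 1.088×0.5000 = 0.5441 mol/L.

0.544 mol/L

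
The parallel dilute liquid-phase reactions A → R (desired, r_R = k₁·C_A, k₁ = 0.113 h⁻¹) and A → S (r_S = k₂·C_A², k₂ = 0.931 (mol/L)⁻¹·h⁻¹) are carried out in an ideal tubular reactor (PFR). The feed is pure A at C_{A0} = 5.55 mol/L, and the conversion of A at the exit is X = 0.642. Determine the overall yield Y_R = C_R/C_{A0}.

C_A = C_{A0}(1−X) = 1.987 mol/L.
Along a PFR/batch, dC_R/dC_A = −r_R/(r_R+r_S) = −k₁/(k₁+k₂·C_A).
Integrating from C_{A0} to C_A: C_R = (0.113/0.931)·ln[(0.113+0.931·5.55)/(0.113+0.931·1.99)] = 0.1214·ln(5.280/1.963) = 0.1201 mol/L.
Y_R = C_R/C_{A0} = 0.1201/5.55 = 0.0216.

0.0216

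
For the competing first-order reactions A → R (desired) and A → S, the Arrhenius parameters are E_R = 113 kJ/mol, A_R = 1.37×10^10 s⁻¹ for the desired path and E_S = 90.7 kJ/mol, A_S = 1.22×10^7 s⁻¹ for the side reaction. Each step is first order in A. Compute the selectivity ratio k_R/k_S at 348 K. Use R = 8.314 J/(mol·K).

0.505

Since both paths have the same order in A, the concentration cancels and S_{R/S} = k_R/k_S = (A_R/A_S)·exp[(E_S−E_R)/(RT)].
(E_S−E_R)/(RT) = (90.7−113)×10³/(8.314×348) = -22300/2893 = -7.708.
k_R/k_S = (1.37×10^10/1.22×10^7)·exp(-7.708) = 1123 × 4.494×10^-4 = 0.505.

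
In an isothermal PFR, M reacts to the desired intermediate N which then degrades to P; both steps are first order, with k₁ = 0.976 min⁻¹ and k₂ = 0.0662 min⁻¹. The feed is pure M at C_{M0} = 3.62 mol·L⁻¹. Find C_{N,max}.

2.98 mol·L⁻¹

Evaluating C_N at τ_opt = ln(k₂/k₁)/(k₂−k₁) gives C_{N,max}/C_{M0} = (k₁/k₂)^[k₂/(k₂−k₁)].
= (0.976/0.0662)^(0.0662/(0.0662−0.976)) = (14.74)^(-0.07276) = 0.8222.
C_{N,max} = 0.8222×3.62 = 2.98 mol·L⁻¹.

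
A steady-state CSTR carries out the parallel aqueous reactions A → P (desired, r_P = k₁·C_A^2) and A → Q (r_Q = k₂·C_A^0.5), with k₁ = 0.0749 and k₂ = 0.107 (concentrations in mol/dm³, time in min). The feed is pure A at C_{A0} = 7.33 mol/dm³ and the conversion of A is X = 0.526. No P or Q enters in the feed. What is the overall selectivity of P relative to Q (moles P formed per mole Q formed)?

4.53

Exit C_A = C_{A0}(1−X) = 7.33×0.474 = 3.474 mol/dm³.
Rates in a CSTR are evaluated at the outlet concentration: r_P = 0.0749×3.474^2 = 0.9042, r_Q = 0.107×3.474^0.5 = 0.1994.
Overall selectivity = C_P/C_Q = r_Pτ/(r_Qτ) = r_P/r_Q = 4.53.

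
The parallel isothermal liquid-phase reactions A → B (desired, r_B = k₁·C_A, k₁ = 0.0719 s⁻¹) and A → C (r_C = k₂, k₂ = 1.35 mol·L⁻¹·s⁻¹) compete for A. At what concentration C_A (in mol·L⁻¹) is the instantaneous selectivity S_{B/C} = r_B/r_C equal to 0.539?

10.1 mol·L⁻¹

S_{B/C} = (k₁/k₂)·C_A ⇒ C_A = S·k₂/k₁.
= 0.539×1.35/0.0719 = 10.1 mol·L⁻¹.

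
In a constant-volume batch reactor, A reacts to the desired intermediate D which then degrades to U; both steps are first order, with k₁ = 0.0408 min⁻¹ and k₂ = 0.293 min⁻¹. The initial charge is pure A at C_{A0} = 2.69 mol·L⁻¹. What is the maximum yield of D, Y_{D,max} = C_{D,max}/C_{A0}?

0.101

At the optimum, C_{D,max}/C_{A0} = (k₁/k₂)^[k₂/(k₂−k₁)].
= (0.0408/0.293)^(0.293/(0.293−0.0408)) = (0.1392)^(1.162) = 0.1012.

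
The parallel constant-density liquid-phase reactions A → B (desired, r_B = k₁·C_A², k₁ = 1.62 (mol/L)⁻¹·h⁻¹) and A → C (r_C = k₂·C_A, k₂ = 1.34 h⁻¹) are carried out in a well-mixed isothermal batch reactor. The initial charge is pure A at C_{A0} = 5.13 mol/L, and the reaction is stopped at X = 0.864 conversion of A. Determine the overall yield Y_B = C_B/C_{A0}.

0.644

C_A = C_{A0}(1−X) = 0.6977 mol/L.
Along a PFR/batch, dC_C/dC_A = −r_C/(r_B+r_C) = −k₂/(k₂+k₁·C_A).
Integrating from C_{A0} to C_A: C_C = (1.34/1.62)·ln[(1.34+1.62·5.13)/(1.34+1.62·0.698)] = 0.8272·ln(9.651/2.470) = 1.127 mol/L.
Then C_B = (C_{A0}−C_A) − C_C = 4.432 − 1.127 = 3.305 mol/L.
Y_B = C_B/C_{A0} = 3.305/5.13 = 0.644.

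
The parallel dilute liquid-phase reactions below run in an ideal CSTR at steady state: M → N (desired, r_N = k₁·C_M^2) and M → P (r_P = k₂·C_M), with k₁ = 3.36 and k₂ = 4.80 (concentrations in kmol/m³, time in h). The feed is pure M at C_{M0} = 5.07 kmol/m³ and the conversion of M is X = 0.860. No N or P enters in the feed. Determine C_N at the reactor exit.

Exit C_M = C_{M0}(1−X) = 5.07×0.140 = 0.7098 kmol/m³.
In a CSTR the entire volume is at exit conditions, so r_N = 3.36×0.7098^2 = 1.693 and r_P = 4.80×0.7098 = 3.407.
Fraction of consumed M going to N: r_N/(r_N+r_P) = 0.3319.
C_N = 0.3319·C_{M0}·X = 0.3319×5.07×0.860 = 1.45 kmol/m³.

1.45 kmol/m³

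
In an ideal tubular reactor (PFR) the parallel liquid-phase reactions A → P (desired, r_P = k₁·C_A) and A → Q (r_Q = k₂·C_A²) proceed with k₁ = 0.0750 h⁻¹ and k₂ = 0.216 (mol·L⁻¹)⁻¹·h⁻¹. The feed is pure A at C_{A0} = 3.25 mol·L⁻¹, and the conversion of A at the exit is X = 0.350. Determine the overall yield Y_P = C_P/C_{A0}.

0.0406

C_A = C_{A0}(1−X) = 2.113 mol·L⁻¹.
Along a PFR/batch, dC_P/dC_A = −r_P/(r_P+r_Q) = −k₁/(k₁+k₂·C_A).
Integrating from C_{A0} to C_A: C_P = (0.0750/0.216)·ln[(0.0750+0.216·3.25)/(0.0750+0.216·2.11)] = 0.3472·ln(0.7770/0.5313) = 0.1320 mol·L⁻¹.
Y_P = C_P/C_{A0} = 0.1320/3.25 = 0.0406.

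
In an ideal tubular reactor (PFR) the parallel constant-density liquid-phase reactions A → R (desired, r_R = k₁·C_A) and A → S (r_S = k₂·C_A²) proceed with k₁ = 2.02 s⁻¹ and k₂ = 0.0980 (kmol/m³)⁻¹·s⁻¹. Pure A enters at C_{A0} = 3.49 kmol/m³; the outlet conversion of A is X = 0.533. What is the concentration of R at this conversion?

C_A = C_{A0}(1−X) = 1.630 kmol/m³.
Along a PFR/batch, dC_R/dC_A = −r_R/(r_R+r_S) = −k₁/(k₁+k₂·C_A).
Integrating from C_{A0} to C_A: C_R = (2.02/0.0980)·ln[(2.02+0.0980·3.49)/(2.02+0.0980·1.63)] = 20.61·ln(2.362/2.180) = 1.656 kmol/m³.

1.66 kmol/m³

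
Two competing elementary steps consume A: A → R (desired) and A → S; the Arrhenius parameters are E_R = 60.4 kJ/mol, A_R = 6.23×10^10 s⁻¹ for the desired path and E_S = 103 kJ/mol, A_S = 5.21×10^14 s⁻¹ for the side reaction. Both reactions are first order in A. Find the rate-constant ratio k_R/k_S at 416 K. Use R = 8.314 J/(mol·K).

With equal orders, S_{R/S} = k_R/k_S = (A_R/A_S)·exp[(E_S−E_R)/(RT)].
(E_S−E_R)/(RT) = (103−60.4)×10³/(8.314×416) = 42600/3459 = 12.32.
k_R/k_S = (6.23×10^10/5.21×10^14)·exp(12.32) = 1.196×10^-4 × 2.235×10^5 = 26.7.
Since E_R < E_S, lowering the temperature improves selectivity toward R.

26.7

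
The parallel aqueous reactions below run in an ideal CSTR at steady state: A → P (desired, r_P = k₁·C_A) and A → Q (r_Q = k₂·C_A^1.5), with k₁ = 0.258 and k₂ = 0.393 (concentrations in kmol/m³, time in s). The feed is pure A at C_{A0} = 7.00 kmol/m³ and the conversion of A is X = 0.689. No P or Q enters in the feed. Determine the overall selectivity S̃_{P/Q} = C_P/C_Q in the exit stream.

0.445

Exit C_A = C_{A0}(1−X) = 7.00×0.311 = 2.177 kmol/m³.
In a CSTR the entire volume is at exit conditions, so r_P = 0.258×2.177 = 0.5617 and r_Q = 0.393×2.177^1.5 = 1.262.
Overall selectivity = C_P/C_Q = r_Pτ/(r_Qτ) = r_P/r_Q = 0.445.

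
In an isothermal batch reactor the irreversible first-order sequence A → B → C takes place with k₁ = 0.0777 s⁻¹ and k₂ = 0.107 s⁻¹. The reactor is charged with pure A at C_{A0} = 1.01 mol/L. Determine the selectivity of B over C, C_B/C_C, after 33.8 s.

0.149

Solving the coupled first-order balances gives C_B(t) = [k₁/(k₂−k₁)]·C_{A0}·(e^(−k₁t) − e^(−k₂t)).
e^(−k₁t) = e^(−0.0777×33.8) = e^(−2.626) = 0.07235; e^(−k₂t) = e^(−3.617) = 0.02687.
C_B = 0.0777×1.01/(0.107−0.0777) × (0.07235−0.02687) = 2.678×0.04547 = 0.1218 mol/L.
C_A = C_{A0}e^(−k₁t) = 0.07307 mol/L, so C_C = C_{A0}−C_A−C_B = 0.8151 mol/L; C_B/C_C = 0.149.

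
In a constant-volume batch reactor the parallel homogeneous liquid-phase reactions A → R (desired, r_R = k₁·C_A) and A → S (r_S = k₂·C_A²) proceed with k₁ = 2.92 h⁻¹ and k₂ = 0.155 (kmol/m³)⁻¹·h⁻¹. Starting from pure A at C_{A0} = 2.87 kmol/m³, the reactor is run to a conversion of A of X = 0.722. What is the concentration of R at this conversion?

1.89 kmol/m³

C_A = C_{A0}(1−X) = 0.7979 kmol/m³.
Along a PFR/batch, dC_R/dC_A = −r_R/(r_R+r_S) = −k₁/(k₁+k₂·C_A).
Integrating from C_{A0} to C_A: C_R = (2.92/0.155)·ln[(2.92+0.155·2.87)/(2.92+0.155·0.798)] = 18.84·ln(3.365/3.044) = 1.890 kmol/m³.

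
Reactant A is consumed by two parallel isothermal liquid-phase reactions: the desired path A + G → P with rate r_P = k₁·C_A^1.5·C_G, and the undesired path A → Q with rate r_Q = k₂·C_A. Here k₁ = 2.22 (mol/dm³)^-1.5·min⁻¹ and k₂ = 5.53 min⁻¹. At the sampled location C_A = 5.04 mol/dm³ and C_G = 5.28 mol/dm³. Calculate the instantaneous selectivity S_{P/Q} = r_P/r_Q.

4.76

S_{P/Q} = r_P/r_Q = (k₁·C_A^1.5·C_G)/(k₂·C_A) = (k₁/k₂)·C_A^0.5·C_G.
= (2.22×5.040^1.5×5.280) / (5.53×5.040) = 132.6/27.87 = 4.76.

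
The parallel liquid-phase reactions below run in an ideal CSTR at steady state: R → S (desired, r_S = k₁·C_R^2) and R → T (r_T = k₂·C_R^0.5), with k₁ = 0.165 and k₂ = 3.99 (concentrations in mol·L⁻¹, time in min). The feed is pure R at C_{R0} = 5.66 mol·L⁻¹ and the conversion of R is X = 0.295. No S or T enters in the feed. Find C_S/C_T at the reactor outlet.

Exit C_R = C_{R0}(1−X) = 5.66×0.705 = 3.990 mol·L⁻¹.
A CSTR operates uniformly at the exit composition, giving r_S = 2.627 and r_T = 7.970 (each k·C_R^n at C_R = 3.990).
Overall selectivity = C_S/C_T = r_Sτ/(r_Tτ) = r_S/r_T = 0.330.

0.330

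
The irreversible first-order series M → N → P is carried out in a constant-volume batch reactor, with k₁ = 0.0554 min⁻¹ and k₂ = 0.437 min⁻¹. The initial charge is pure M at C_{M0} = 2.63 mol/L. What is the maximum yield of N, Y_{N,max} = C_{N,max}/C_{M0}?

Evaluating C_N at t_opt = ln(k₂/k₁)/(k₂−k₁) gives C_{N,max}/C_{M0} = (k₁/k₂)^[k₂/(k₂−k₁)].
= (0.0554/0.437)^(0.437/(0.437−0.0554)) = (0.1268)^(1.145) = 0.09393.

0.0939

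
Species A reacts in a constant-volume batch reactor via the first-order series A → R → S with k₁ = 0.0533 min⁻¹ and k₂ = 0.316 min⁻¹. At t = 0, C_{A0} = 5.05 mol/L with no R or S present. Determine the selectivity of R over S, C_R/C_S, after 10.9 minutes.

Solving the coupled first-order balances gives C_R(t) = [k₁/(k₂−k₁)]·C_{A0}·(e^(−k₁t) − e^(−k₂t)).
e^(−k₁t) = e^(−0.0533×10.9) = e^(−0.5810) = 0.5594; e^(−k₂t) = e^(−3.444) = 0.03192.
C_R = 0.0533×5.05/(0.316−0.0533) × (0.5594−0.03192) = 1.025×0.5274 = 0.5404 mol/L.
C_A = C_{A0}e^(−k₁t) = 2.825 mol/L, so C_S = C_{A0}−C_A−C_R = 1.685 mol/L; C_R/C_S = 0.321.

0.321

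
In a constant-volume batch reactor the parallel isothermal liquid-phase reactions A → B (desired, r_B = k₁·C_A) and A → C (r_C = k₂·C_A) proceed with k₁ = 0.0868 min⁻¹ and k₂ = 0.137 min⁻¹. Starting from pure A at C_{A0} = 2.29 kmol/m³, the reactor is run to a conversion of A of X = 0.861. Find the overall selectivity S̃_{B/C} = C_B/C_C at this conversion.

0.634

C_A = C_{A0}(1−X) = 0.3183 kmol/m³.
Both paths are first order in A, so the instantaneous fraction to B is constant: dC_B/d(−C_A) = k₁/(k₁+k₂) = 0.3878.
C_B = 0.3878·(C_{A0}−C_A) = 0.3878×1.972 = 0.765 kmol/m³.
C_C = (C_{A0}−C_A)−C_B = 1.207 kmol/m³; S̃_{B/C} = 0.7647/1.207 = 0.634.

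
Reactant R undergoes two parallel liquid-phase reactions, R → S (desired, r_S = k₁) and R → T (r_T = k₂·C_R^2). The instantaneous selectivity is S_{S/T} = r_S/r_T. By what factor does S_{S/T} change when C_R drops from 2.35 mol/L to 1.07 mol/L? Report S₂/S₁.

4.82

S_{S/T} = (k₁/k₂)·C_R^-2, so S₂/S₁ = (C_{R,2}/C_{R,1})^-2.
= (1.07/2.35)^(-2) = (0.4553)^(-2) = 4.82.
Selectivity toward S rises as C_R falls — low-concentration operation is favoured.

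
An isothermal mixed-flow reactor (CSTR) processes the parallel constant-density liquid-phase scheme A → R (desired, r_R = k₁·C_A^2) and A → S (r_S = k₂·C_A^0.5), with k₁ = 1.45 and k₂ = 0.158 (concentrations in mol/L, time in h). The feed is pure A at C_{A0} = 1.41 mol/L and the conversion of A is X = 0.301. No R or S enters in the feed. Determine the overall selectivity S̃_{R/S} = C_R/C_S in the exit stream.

8.98

Exit C_A = C_{A0}(1−X) = 1.41×0.699 = 0.9856 mol/L.
In a CSTR the entire volume is at exit conditions, so r_R = 1.45×0.9856^2 = 1.409 and r_S = 0.158×0.9856^0.5 = 0.1569.
Overall selectivity = C_R/C_S = r_Rτ/(r_Sτ) = r_R/r_S = 8.98.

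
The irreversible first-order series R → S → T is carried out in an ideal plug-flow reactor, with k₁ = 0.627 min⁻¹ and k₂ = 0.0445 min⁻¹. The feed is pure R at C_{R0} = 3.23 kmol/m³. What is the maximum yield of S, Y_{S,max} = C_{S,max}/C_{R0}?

0.817

At the optimum, C_{S,max}/C_{R0} = (k₁/k₂)^[k₂/(k₂−k₁)].
= (0.627/0.0445)^(0.0445/(0.0445−0.627)) = (14.09)^(-0.07639) = 0.8170.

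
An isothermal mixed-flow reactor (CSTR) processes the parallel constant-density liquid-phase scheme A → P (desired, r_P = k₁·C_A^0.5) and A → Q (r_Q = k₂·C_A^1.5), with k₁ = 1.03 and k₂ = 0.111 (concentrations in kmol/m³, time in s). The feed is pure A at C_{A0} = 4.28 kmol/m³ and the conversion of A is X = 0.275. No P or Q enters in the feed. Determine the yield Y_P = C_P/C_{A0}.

Exit C_A = C_{A0}(1−X) = 4.28×0.725 = 3.103 kmol/m³.
Rates in a CSTR are evaluated at the outlet concentration: r_P = 1.03×3.103^0.5 = 1.814, r_Q = 0.111×3.103^1.5 = 0.6067.
Fraction of consumed A going to P: r_P/(r_P+r_Q) = 0.7494.
C_P = 0.7494·C_{A0}·X = 0.7494×4.28×0.275 = 0.882 kmol/m³; Y_P = C_P/C_{A0} = 0.206.

0.206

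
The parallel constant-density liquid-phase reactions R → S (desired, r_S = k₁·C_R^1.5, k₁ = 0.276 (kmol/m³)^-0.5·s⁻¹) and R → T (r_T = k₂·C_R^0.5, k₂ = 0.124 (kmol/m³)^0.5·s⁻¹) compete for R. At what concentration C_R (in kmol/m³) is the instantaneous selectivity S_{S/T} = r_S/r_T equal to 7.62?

3.42 kmol/m³

S_{S/T} = (k₁/k₂)·C_R ⇒ C_R = S·k₂/k₁.
= 7.62×0.124/0.276 = 3.42 kmol/m³.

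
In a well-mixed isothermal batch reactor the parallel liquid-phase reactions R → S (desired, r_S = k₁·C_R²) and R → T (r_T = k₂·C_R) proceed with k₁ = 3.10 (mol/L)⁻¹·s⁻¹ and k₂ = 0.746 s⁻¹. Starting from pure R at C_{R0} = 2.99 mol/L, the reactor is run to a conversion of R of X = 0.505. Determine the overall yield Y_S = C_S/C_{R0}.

0.454

C_R = C_{R0}(1−X) = 1.480 mol/L.
Along a PFR/batch, dC_T/dC_R = −r_T/(r_S+r_T) = −k₂/(k₂+k₁·C_R).
Integrating from C_{R0} to C_R: C_T = (0.746/3.10)·ln[(0.746+3.10·2.99)/(0.746+3.10·1.48)] = 0.2406·ln(10.02/5.334) = 0.1516 mol/L.
Then C_S = (C_{R0}−C_R) − C_T = 1.510 − 0.1516 = 1.358 mol/L.
Y_S = C_S/C_{R0} = 1.358/2.99 = 0.454.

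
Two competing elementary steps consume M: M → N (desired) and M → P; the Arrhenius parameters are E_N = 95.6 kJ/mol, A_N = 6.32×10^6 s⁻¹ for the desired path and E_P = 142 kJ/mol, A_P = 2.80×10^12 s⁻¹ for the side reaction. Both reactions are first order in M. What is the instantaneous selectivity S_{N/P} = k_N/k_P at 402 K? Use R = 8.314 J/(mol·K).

2.41

Since both paths have the same order in M, the concentration cancels and S_{N/P} = k_N/k_P = (A_N/A_P)·exp[(E_P−E_N)/(RT)].
(E_P−E_N)/(RT) = (142−95.6)×10³/(8.314×402) = 46400/3342 = 13.88.
k_N/k_P = (6.32×10^6/2.80×10^12)·exp(13.88) = 2.257×10^-6 × 1.070×10^6 = 2.41.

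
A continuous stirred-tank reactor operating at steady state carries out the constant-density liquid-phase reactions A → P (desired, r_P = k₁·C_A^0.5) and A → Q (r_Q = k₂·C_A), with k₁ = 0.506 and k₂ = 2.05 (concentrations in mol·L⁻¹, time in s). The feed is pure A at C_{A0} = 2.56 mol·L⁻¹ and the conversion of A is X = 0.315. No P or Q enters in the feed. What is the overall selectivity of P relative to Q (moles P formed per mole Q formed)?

0.186

Exit C_A = C_{A0}(1−X) = 2.56×0.685 = 1.754 mol·L⁻¹.
Rates in a CSTR are evaluated at the outlet concentration: r_P = 0.506×1.754^0.5 = 0.6701, r_Q = 2.05×1.754 = 3.595.
Overall selectivity = C_P/C_Q = r_Pτ/(r_Qτ) = r_P/r_Q = 0.186.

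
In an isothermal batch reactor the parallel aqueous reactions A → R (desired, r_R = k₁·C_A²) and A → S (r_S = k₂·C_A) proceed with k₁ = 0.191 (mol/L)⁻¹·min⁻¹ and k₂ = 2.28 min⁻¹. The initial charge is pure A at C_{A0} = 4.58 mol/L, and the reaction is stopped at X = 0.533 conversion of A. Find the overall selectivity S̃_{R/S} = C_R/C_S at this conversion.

C_A = C_{A0}(1−X) = 2.139 mol/L.
Along a PFR/batch, dC_S/dC_A = −r_S/(r_R+r_S) = −k₂/(k₂+k₁·C_A).
Integrating from C_{A0} to C_A: C_S = (2.28/0.191)·ln[(2.28+0.191·4.58)/(2.28+0.191·2.14)] = 11.94·ln(3.155/2.689) = 1.909 mol/L.
Then C_R = (C_{A0}−C_A) − C_S = 2.441 − 1.909 = 0.5321 mol/L.
S̃_{R/S} = C_R/C_S = 0.5321/1.909 = 0.279.

0.279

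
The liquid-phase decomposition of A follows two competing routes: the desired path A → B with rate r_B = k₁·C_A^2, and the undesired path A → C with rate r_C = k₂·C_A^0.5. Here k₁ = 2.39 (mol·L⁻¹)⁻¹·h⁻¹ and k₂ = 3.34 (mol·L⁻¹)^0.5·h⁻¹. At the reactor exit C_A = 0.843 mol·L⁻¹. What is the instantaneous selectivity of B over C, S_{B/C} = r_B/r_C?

0.554

S_{B/C} = r_B/r_C = (k₁·C_A^2)/(k₂·C_A^0.5) = (k₁/k₂)·C_A^1.5.
= (2.39×0.8430^2) / (3.34×0.8430^0.5) = 1.698/3.067 = 0.554.
Since the desired path is higher order in A, keeping C_A high (PFR or concentrated feed) favours B.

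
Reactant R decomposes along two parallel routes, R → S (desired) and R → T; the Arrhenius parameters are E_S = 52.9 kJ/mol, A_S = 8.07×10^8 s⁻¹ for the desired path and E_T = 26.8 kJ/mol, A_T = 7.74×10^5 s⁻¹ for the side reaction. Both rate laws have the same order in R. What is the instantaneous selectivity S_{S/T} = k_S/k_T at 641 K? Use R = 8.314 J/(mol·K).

Since both paths have the same order in R, the concentration cancels and S_{S/T} = k_S/k_T = (A_S/A_T)·exp[(E_T−E_S)/(RT)].
(E_T−E_S)/(RT) = (26.8−52.9)×10³/(8.314×641) = -26100/5329 = -4.897.
k_S/k_T = (8.07×10^8/7.74×10^5)·exp(-4.897) = 1043 × 0.007465 = 7.78.

7.78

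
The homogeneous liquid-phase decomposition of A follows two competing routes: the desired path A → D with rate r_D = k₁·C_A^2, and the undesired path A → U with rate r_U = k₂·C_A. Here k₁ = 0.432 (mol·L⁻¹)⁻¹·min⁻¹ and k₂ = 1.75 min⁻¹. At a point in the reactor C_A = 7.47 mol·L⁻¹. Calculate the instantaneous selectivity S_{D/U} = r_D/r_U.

S_{D/U} = r_D/r_U = (k₁·C_A^2)/(k₂·C_A) = (k₁/k₂)·C_A.
= (0.432×7.470^2) / (1.75×7.470) = 24.11/13.07 = 1.84.
Since the desired path is higher order in A, keeping C_A high (PFR or concentrated feed) favours D.

1.84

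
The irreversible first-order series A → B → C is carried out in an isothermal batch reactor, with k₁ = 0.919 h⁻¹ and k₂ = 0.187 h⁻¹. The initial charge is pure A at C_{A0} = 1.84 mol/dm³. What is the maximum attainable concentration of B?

1.23 mol/dm³

Evaluating C_B at t_opt = ln(k₂/k₁)/(k₂−k₁) gives C_{B,max}/C_{A0} = (k₁/k₂)^[k₂/(k₂−k₁)].
= (0.919/0.187)^(0.187/(0.187−0.919)) = (4.914)^(-0.2555) = 0.6658.
C_{B,max} = 0.6658×1.84 = 1.23 mol/dm³.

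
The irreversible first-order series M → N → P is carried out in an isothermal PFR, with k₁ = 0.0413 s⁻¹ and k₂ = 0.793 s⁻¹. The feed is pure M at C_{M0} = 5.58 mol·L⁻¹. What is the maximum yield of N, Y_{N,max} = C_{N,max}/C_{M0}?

0.0443

Evaluating C_N at τ_opt = ln(k₂/k₁)/(k₂−k₁) gives C_{N,max}/C_{M0} = (k₁/k₂)^[k₂/(k₂−k₁)].
= (0.0413/0.793)^(0.793/(0.793−0.0413)) = (0.05208)^(1.055) = 0.04428.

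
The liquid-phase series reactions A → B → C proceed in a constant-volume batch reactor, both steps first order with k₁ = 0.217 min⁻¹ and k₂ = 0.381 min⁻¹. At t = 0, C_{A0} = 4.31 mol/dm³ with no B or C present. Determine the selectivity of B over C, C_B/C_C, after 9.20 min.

0.193

The intermediate concentration in a first-order A→B→C sequence is C_B = k₁C_{A0}(e^(−k₁t) − e^(−k₂t))/(k₂−k₁).
e^(−k₁t) = e^(−0.217×9.20) = e^(−1.996) = 0.1358; e^(−k₂t) = e^(−3.505) = 0.03004.
C_B = 0.217×4.31/(0.381−0.217) × (0.1358−0.03004) = 5.703×0.1058 = 0.6033 mol/dm³.
C_A = C_{A0}e^(−k₁t) = 0.5854 mol/dm³, so C_C = C_{A0}−C_A−C_B = 3.121 mol/dm³; C_B/C_C = 0.193.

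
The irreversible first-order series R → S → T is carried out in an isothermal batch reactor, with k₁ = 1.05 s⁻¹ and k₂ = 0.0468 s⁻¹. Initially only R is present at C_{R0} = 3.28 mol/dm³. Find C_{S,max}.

2.84 mol/dm³

At the optimum, C_{S,max}/C_{R0} = (k₁/k₂)^[k₂/(k₂−k₁)].
= (1.05/0.0468)^(0.0468/(0.0468−1.05)) = (22.44)^(-0.04665) = 0.8649.
C_{S,max} = 0.8649×3.28 = 2.84 mol/dm³.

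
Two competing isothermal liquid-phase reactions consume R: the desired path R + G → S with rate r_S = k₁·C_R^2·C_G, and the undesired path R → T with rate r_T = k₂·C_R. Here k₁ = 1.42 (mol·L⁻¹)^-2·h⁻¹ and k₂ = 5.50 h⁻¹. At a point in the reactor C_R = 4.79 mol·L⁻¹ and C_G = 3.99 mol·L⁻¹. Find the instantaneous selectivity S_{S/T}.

S_{S/T} = r_S/r_T = (k₁·C_R^2·C_G)/(k₂·C_R) = (k₁/k₂)·C_R·C_G.
= (1.42×4.790^2×3.990) / (5.50×4.790) = 130.0/26.34 = 4.93.
Since the desired path is higher order in R, keeping C_R high (PFR or concentrated feed) favours S.

4.93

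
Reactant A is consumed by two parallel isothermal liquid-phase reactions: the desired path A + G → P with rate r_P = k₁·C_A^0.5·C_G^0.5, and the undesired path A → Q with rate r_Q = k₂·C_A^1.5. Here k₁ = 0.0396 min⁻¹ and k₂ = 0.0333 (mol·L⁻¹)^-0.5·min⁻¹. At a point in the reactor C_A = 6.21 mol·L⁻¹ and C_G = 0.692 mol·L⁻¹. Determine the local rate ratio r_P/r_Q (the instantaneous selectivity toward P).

S_{P/Q} = r_P/r_Q = (k₁·C_A^0.5·C_G^0.5)/(k₂·C_A^1.5) = (k₁/k₂)·C_A⁻¹·C_G^0.5.
= (0.0396×6.210^0.5×0.6920^0.5) / (0.0333×6.210^1.5) = 0.08209/0.5153 = 0.159.

0.159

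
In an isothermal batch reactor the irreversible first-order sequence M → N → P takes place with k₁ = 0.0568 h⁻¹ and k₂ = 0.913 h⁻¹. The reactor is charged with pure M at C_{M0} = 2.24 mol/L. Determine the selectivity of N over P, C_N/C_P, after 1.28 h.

Solving the coupled first-order balances gives C_N(t) = [k₁/(k₂−k₁)]·C_{M0}·(e^(−k₁t) − e^(−k₂t)).
e^(−k₁t) = e^(−0.0568×1.28) = e^(−0.07270) = 0.9299; e^(−k₂t) = e^(−1.169) = 0.3108.
C_N = 0.0568×2.24/(0.913−0.0568) × (0.9299−0.3108) = 0.1486×0.6191 = 0.09200 mol/L.
C_M = C_{M0}e^(−k₁t) = 2.083 mol/L, so C_P = C_{M0}−C_M−C_N = 0.06508 mol/L; C_N/C_P = 1.41.

1.41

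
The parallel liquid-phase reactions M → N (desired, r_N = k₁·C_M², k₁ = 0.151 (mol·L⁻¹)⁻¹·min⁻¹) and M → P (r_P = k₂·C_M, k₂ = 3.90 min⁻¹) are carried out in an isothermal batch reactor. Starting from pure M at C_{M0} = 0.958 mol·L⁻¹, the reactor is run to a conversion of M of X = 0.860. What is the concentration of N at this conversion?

0.0170 mol·L⁻¹

C_M = C_{M0}(1−X) = 0.1341 mol·L⁻¹.
Along a PFR/batch, dC_P/dC_M = −r_P/(r_N+r_P) = −k₂/(k₂+k₁·C_M).
Integrating from C_{M0} to C_M: C_P = (3.90/0.151)·ln[(3.90+0.151·0.958)/(3.90+0.151·0.134)] = 25.83·ln(4.045/3.920) = 0.8069 mol·L⁻¹.
Then C_N = (C_{M0}−C_M) − C_P = 0.8239 − 0.8069 = 0.01699 mol·L⁻¹.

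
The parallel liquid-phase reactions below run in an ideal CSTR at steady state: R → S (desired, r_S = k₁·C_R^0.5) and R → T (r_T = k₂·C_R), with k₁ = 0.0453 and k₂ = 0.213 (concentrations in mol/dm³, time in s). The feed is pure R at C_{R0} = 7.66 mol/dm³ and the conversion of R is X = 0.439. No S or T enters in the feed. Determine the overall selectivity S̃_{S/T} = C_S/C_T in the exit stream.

Exit C_R = C_{R0}(1−X) = 7.66×0.561 = 4.297 mol/dm³.
Rates in a CSTR are evaluated at the outlet concentration: r_S = 0.0453×4.297^0.5 = 0.09391, r_T = 0.213×4.297 = 0.9153.
Overall selectivity = C_S/C_T = r_Sτ/(r_Tτ) = r_S/r_T = 0.103.

0.103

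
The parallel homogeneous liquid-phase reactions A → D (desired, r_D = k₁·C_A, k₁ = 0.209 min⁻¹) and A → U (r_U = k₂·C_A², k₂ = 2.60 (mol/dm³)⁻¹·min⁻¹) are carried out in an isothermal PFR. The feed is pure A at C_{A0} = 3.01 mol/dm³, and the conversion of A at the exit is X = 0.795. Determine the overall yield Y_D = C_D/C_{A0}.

0.0398

C_A = C_{A0}(1−X) = 0.6170 mol/dm³.
Along a PFR/batch, dC_D/dC_A = −r_D/(r_D+r_U) = −k₁/(k₁+k₂·C_A).
Integrating from C_{A0} to C_A: C_D = (0.209/2.60)·ln[(0.209+2.60·3.01)/(0.209+2.60·0.617)] = 0.08038·ln(8.035/1.813) = 0.1197 mol/dm³.
Y_D = C_D/C_{A0} = 0.1197/3.01 = 0.0398.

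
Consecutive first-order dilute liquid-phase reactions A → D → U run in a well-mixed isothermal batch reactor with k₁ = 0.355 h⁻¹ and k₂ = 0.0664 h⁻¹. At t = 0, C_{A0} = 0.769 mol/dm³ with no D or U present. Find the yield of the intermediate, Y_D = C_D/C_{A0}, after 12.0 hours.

0.537

Solving the coupled first-order balances gives C_D(t) = [k₁/(k₂−k₁)]·C_{A0}·(e^(−k₁t) − e^(−k₂t)).
e^(−k₁t) = e^(−0.355×12.0) = e^(−4.260) = 0.01412; e^(−k₂t) = e^(−0.7968) = 0.4508.
C_D = 0.355×0.769/(0.0664−0.355) × (0.01412−0.4508) = (-0.9459)×(-0.4366) = 0.4130 mol/dm³.
Y_D = C_D/C_{A0} = 0.4130/0.769 = 0.537.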